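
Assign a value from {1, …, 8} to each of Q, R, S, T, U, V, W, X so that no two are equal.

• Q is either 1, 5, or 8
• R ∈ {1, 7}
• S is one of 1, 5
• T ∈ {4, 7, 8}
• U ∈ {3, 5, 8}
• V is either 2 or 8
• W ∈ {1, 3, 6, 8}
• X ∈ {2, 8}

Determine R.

7

The 8 variables together cover exactly {1, 2, 3, 4, 5, 6, 7, 8} — 8 values for 8 variables — and 4 appears only in T's list, so T = 4.
Among the 7 still-open variables, 6 fits only W (and all 7 values in {1, 2, 3, 5, 6, 7, 8} must be used), so W = 6.
Among the 6 still-open variables, 3 fits only U (and all 6 values in {1, 2, 3, 5, 7, 8} must be used), so U = 3.
The 5 still-open variables together cover exactly {1, 2, 5, 7, 8} — 5 values for 5 variables — and 7 appears only in R's list, so R = 7.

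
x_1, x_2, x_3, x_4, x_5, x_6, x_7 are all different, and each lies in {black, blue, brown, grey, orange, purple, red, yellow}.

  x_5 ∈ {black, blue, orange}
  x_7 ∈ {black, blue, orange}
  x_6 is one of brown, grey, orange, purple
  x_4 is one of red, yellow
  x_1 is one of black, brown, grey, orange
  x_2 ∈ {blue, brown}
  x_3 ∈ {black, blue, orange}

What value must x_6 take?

purple

x_3, x_5, x_7 between them cover only {black, blue, orange} — a naked triple. Remove those values from x_1, x_2, x_6.
x_2's domain is down to {brown}, so x_2 = brown. Remove brown from x_1, x_6.
That leaves x_1 = grey. Remove grey from x_6.
So x_6 = purple.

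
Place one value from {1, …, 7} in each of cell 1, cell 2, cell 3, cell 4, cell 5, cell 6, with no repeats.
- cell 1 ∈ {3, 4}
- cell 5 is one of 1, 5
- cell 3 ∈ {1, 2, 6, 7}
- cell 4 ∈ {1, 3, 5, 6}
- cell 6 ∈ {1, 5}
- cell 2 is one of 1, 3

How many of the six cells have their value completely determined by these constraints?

3

cell 5 and cell 6 share exactly the 2 values {1, 5}; by pigeonhole those values go to them, so strike 1, 5 from cell 2, cell 3, cell 4.
cell 2's domain is down to {3}, so cell 2 = 3. So cell 1, cell 4 can't be 3.
cell 4's domain is down to {6}, so cell 4 = 6. So cell 3 can't be 6.
cell 1 must be 4 (only option left).
Determined: cell 1=4, cell 2=3, cell 4=6. The other cells each still have more than one consistent value. That makes 3.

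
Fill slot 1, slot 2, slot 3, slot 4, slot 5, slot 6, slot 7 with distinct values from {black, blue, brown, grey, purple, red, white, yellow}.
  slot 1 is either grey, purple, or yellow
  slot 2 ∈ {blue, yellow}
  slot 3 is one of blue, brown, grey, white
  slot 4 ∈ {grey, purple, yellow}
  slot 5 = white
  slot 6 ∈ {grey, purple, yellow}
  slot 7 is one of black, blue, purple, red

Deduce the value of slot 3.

brown

slot 5 has just one choice, so slot 5 = white. Eliminate white elsewhere: slot 3.
slot 1, slot 4, slot 6 share exactly the 3 values {grey, purple, yellow}; by pigeonhole those values go to them, so strike grey, purple, yellow from slot 2, slot 3, slot 7.
slot 2 has just one choice, so slot 2 = blue. Eliminate blue elsewhere: slot 3, slot 7.
So slot 3 = brown.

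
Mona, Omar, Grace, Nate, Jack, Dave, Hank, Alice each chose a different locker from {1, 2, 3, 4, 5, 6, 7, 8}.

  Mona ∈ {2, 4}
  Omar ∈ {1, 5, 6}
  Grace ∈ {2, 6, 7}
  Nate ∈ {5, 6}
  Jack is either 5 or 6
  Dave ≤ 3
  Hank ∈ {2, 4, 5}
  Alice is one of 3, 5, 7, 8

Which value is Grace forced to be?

7

The 8 variables together cover exactly {1, 2, 3, 4, 5, 6, 7, 8} — 8 values for 8 variables — and 8 appears only in Alice's list, so Alice = 8.
Among the 7 still-open variables, 3 fits only Dave (and all 7 values in {1, 2, 3, 4, 5, 6, 7} must be used), so Dave = 3.
Among the 6 still-open variables, 1 fits only Omar (and all 6 values in {1, 2, 4, 5, 6, 7} must be used), so Omar = 1.
The 5 still-open variables draw from only 5 values {2, 4, 5, 6, 7}, so each is used; only Grace can be 7, hence Grace = 7.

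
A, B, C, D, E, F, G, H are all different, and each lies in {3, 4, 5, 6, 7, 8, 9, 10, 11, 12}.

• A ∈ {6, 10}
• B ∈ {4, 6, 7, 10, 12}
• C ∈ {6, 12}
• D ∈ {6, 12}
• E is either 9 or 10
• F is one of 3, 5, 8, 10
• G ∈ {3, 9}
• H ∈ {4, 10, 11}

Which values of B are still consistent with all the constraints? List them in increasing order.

4, 7

The 2 variables C and D are confined to {6, 12}, which locks those values in; drop them from A, B.
A must be 10 (only option left). So B, E, F, H can't be 10.
E has just one choice, so E = 9. Strike 9 from G.
G has just one choice, so G = 3. Eliminate 3 elsewhere: F.
No further eliminations apply; B can still be any of 4, 7.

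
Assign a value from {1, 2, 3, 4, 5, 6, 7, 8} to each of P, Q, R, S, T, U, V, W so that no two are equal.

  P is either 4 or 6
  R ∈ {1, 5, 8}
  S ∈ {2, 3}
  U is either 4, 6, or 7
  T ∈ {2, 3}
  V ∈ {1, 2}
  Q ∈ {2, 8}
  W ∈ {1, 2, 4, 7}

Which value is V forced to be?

1

The 8 variables draw from only 8 values {1, 2, 3, 4, 5, 6, 7, 8}, so each is used; only R can be 5, hence R = 5.
The 7 still-open variables together cover exactly {1, 2, 3, 4, 6, 7, 8} — 7 values for 7 variables — and 8 appears only in Q's list, so Q = 8.
S and T between them cover only {2, 3} — a naked pair. Remove those values from V, W.
So V = 1.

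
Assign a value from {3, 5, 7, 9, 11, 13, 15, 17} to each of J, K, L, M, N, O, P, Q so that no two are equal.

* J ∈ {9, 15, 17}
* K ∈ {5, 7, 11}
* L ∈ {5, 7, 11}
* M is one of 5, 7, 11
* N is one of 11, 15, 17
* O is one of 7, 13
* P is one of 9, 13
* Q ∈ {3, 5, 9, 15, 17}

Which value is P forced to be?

9

The 8 variables together cover exactly {3, 5, 7, 9, 11, 13, 15, 17} — 8 values for 8 variables — and 3 appears only in Q's list, so Q = 3.
The 3 variables K, L, M are confined to {5, 7, 11}, which locks those values in; drop them from N, O.
That leaves O = 13. Strike 13 from P.
So P = 9.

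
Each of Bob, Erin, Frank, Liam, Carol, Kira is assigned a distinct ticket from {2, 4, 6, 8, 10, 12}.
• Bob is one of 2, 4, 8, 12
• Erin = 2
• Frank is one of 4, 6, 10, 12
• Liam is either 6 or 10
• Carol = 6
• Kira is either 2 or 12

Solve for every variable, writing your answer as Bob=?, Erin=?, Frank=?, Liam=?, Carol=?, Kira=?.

Erin must be 2 (only option left). So Bob, Kira can't be 2.
That leaves Carol = 6. Strike 6 from Frank, Liam.
Kira's domain is down to {12}, so Kira = 12. Remove 12 from Bob, Frank.
Liam must be 10 (only option left). Strike 10 from Frank.
Frank has just one choice, so Frank = 4. So Bob can't be 4.
Bob must be 8 (only option left).

Bob=8, Erin=2, Frank=4, Liam=10, Carol=6, Kira=12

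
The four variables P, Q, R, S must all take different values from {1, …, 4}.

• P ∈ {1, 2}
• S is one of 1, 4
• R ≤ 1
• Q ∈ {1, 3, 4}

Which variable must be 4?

S

R's domain is down to {1}, so R = 1. So P, Q, S can't be 1.
So 4 goes to S.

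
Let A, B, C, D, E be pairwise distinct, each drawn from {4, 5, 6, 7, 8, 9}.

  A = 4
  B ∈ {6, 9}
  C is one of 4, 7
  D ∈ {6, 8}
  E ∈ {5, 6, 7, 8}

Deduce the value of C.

A's domain is down to {4}, so A = 4. Remove 4 from C.
So C = 7.

7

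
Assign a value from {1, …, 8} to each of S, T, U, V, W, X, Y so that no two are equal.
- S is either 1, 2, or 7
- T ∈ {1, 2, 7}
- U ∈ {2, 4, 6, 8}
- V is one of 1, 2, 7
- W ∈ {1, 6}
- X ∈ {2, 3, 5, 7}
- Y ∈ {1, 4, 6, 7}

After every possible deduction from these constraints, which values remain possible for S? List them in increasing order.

1, 2, 7

S, T, V share exactly the 3 values {1, 2, 7}; by pigeonhole those values go to them, so strike 1, 2, 7 from U, W, X, Y.
That leaves W = 6. Remove 6 from U, Y.
Y's domain is down to {4}, so Y = 4. Remove 4 from U.
U's domain is down to {8}, so U = 8.
No further eliminations apply; S can still be any of 1, 2, 7.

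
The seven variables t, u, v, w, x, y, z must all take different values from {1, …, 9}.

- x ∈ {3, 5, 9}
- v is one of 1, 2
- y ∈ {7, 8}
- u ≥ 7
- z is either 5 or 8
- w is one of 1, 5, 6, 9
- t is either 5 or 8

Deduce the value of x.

t and z between them cover only {5, 8} — a naked pair. Remove those values from u, w, x, y.
y must be 7 (only option left). Remove 7 from u.
u's domain is down to {9}, so u = 9. Strike 9 from w, x.
So x = 3.

3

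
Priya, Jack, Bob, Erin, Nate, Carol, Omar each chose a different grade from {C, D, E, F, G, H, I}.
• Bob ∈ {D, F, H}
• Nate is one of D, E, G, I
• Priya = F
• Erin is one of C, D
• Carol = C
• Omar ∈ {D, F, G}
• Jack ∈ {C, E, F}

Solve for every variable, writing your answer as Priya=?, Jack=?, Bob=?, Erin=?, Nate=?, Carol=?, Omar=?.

Priya has just one choice, so Priya = F. So Jack, Bob, Omar can't be F.
Carol must be C (only option left). Eliminate C elsewhere: Jack, Erin.
Jack must be E (only option left). Remove E from Nate.
That leaves Erin = D. Strike D from Bob, Nate, Omar.
That leaves Omar = G. Strike G from Nate.
That leaves Bob = H.
Nate has just one choice, so Nate = I.

Priya=F, Jack=E, Bob=H, Erin=D, Nate=I, Carol=C, Omar=G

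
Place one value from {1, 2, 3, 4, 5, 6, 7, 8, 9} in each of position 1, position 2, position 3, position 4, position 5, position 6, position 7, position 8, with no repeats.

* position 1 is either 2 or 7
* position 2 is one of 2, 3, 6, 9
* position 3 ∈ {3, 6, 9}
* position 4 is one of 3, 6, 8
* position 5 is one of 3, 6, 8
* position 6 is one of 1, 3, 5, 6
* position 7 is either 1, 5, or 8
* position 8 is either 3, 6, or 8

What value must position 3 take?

The 8 variables draw from only 8 values {1, 2, 3, 5, 6, 7, 8, 9}, so each is used; only position 1 can be 7, hence position 1 = 7.
Among the 7 still-open variables, 2 fits only position 2 (and all 7 values in {1, 2, 3, 5, 6, 8, 9} must be used), so position 2 = 2.
The 6 still-open variables draw from only 6 values {1, 3, 5, 6, 8, 9}, so each is used; only position 3 can be 9, hence position 3 = 9.

9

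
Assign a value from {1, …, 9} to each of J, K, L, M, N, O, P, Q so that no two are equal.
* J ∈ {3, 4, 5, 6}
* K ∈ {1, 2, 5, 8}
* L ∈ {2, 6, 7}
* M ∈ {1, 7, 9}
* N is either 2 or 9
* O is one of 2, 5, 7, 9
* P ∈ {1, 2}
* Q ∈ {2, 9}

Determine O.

N and Q between them cover only {2, 9} — a naked pair. Remove those values from K, L, M, O, P.
P has just one choice, so P = 1. Eliminate 1 elsewhere: K, M.
That leaves M = 7. Strike 7 from L, O.
So O = 5.

5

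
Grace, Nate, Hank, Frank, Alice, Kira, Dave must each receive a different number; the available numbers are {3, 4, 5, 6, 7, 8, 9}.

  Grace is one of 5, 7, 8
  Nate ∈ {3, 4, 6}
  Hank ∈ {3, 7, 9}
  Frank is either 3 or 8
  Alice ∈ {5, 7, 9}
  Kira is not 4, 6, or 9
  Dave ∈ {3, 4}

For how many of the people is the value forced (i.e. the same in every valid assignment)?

2

Among the 7 variables, 6 fits only Nate (and all 7 values in {3, 4, 5, 6, 7, 8, 9} must be used), so Nate = 6.
Among the 6 still-open variables, 4 fits only Dave (and all 6 values in {3, 4, 5, 7, 8, 9} must be used), so Dave = 4.
Determined: Nate=6, Dave=4. The other people each still have more than one consistent value. That makes 2.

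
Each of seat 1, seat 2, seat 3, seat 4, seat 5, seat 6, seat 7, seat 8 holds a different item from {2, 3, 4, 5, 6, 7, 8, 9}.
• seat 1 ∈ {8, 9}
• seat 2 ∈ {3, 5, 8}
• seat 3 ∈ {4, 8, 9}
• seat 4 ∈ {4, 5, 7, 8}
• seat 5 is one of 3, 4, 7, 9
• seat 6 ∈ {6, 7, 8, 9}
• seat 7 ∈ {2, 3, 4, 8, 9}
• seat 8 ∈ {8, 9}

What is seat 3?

4

The 8 variables draw from only 8 values {2, 3, 4, 5, 6, 7, 8, 9}, so each is used; only seat 7 can be 2, hence seat 7 = 2.
Among the 7 still-open variables, 6 fits only seat 6 (and all 7 values in {3, 4, 5, 6, 7, 8, 9} must be used), so seat 6 = 6.
The 2 variables seat 1 and seat 8 are confined to {8, 9}, which locks those values in; drop them from seat 2, seat 3, seat 4, seat 5.
So seat 3 = 4.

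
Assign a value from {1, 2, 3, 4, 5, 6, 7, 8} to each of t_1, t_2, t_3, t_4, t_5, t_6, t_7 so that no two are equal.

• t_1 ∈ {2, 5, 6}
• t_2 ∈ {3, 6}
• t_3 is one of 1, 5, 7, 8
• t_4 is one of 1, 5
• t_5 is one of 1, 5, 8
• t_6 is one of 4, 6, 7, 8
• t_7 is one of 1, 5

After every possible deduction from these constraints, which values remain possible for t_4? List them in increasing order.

The 2 variables t_4 and t_7 are confined to {1, 5}, which locks those values in; drop them from t_1, t_3, t_5.
t_5's domain is down to {8}, so t_5 = 8. Strike 8 from t_3, t_6.
t_3 has just one choice, so t_3 = 7. Remove 7 from t_6.
No further eliminations apply; t_4 can still be any of 1, 5.

1, 5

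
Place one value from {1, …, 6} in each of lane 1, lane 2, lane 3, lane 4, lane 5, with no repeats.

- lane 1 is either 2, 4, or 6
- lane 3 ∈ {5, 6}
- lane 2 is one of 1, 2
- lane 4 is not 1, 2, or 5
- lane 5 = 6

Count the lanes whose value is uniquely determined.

lane 5 has just one choice, so lane 5 = 6. Strike 6 from lane 1, lane 3, lane 4.
lane 3's domain is down to {5}, so lane 3 = 5.
Determined: lane 3=5, lane 5=6. The other lanes each still have more than one consistent value. That makes 2.

2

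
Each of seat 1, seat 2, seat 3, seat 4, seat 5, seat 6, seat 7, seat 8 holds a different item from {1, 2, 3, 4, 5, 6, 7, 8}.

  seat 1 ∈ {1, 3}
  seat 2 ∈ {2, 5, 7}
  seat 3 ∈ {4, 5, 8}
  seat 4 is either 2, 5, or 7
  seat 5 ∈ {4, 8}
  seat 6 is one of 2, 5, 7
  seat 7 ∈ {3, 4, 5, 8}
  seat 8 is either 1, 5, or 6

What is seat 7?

Among the 8 variables, 6 fits only seat 8 (and all 8 values in {1, 2, 3, 4, 5, 6, 7, 8} must be used), so seat 8 = 6.
The 7 still-open variables together cover exactly {1, 2, 3, 4, 5, 7, 8} — 7 values for 7 variables — and 1 appears only in seat 1's list, so seat 1 = 1.
Among the 6 still-open variables, 3 fits only seat 7 (and all 6 values in {2, 3, 4, 5, 7, 8} must be used), so seat 7 = 3.

3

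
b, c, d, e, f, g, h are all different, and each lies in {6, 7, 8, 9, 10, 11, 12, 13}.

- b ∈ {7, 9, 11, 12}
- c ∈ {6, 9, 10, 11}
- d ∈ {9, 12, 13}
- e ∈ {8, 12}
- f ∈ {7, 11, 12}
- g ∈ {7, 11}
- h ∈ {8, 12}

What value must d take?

13

The 2 variables e and h are confined to {8, 12}, which locks those values in; drop them from b, d, f.
f and g share exactly the 2 values {7, 11}; by pigeonhole those values go to them, so strike 7, 11 from b, c.
b's domain is down to {9}, so b = 9. Eliminate 9 elsewhere: c, d.
So d = 13.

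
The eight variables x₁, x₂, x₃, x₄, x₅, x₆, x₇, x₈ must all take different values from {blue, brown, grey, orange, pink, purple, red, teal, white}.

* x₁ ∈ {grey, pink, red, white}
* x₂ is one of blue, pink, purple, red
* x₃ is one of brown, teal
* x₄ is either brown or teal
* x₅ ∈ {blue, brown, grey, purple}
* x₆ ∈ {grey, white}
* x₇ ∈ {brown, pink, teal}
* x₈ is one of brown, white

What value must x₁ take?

red

x₃ and x₄ between them cover only {brown, teal} — a naked pair. Remove those values from x₅, x₇, x₈.
That leaves x₇ = pink. Remove pink from x₁, x₂.
That leaves x₈ = white. Strike white from x₁, x₆.
x₆ must be grey (only option left). Strike grey from x₁, x₅.
So x₁ = red.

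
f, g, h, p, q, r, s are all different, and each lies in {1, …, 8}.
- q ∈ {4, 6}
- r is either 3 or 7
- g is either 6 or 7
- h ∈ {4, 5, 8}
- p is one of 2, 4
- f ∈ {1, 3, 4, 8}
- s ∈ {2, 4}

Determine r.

3

The 2 variables p and s are confined to {2, 4}, which locks those values in; drop them from f, h, q.
q's domain is down to {6}, so q = 6. Strike 6 from g.
g's domain is down to {7}, so g = 7. Strike 7 from r.
So r = 3.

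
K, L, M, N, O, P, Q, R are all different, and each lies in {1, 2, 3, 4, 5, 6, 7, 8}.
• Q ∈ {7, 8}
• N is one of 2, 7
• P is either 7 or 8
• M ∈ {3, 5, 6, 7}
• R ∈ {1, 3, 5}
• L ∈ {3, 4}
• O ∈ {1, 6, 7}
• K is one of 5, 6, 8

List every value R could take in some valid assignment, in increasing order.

The 8 variables draw from only 8 values {1, 2, 3, 4, 5, 6, 7, 8}, so each is used; only N can be 2, hence N = 2.
Among the 7 still-open variables, 4 fits only L (and all 7 values in {1, 3, 4, 5, 6, 7, 8} must be used), so L = 4.
The 2 variables P and Q are confined to {7, 8}, which locks those values in; drop them from K, M, O.
No further eliminations apply; R can still be any of 1, 3, 5.

1, 3, 5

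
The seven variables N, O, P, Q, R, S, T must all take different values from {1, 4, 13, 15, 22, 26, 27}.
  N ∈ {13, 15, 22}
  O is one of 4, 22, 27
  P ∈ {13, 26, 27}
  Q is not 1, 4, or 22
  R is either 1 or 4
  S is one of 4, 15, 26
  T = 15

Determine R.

1

T must be 15 (only option left). Strike 15 from N, Q, S.
Among the 6 still-open variables, 1 fits only R (and all 6 values in {1, 4, 13, 22, 26, 27} must be used), so R = 1.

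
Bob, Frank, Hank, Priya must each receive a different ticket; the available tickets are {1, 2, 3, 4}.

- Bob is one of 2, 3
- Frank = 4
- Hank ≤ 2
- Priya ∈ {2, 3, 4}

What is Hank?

Frank must be 4 (only option left). Remove 4 from Priya.
The 3 still-open variables draw from only 3 values {1, 2, 3}, so each is used; only Hank can be 1, hence Hank = 1.

1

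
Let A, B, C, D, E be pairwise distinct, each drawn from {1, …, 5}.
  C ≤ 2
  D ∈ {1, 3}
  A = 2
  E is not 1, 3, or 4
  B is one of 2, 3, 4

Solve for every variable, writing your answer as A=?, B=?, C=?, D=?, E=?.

A's domain is down to {2}, so A = 2. So B, C, E can't be 2.
That leaves C = 1. Eliminate 1 elsewhere: D.
That leaves D = 3. Strike 3 from B.
That leaves E = 5.
That leaves B = 4.

A=2, B=4, C=1, D=3, E=5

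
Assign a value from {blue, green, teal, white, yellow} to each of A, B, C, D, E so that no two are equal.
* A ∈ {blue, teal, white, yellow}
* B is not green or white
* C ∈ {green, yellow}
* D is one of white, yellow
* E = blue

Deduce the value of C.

E must be blue (only option left). Strike blue from A, B.
The 4 still-open variables draw from only 4 values {green, teal, white, yellow}, so each is used; only C can be green, hence C = green.

green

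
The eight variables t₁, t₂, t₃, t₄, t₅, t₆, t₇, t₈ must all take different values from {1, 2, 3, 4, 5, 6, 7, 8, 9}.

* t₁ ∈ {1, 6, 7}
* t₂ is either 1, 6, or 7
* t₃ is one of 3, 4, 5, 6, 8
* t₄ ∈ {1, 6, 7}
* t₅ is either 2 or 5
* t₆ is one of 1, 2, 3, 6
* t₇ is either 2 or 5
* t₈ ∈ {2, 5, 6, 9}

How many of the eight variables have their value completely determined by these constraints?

2

The 2 variables t₅ and t₇ are confined to {2, 5}, which locks those values in; drop them from t₃, t₆, t₈.
The 3 variables t₁, t₂, t₄ are confined to {1, 6, 7}, which locks those values in; drop them from t₃, t₆, t₈.
That leaves t₆ = 3. Eliminate 3 elsewhere: t₃.
t₈ must be 9 (only option left).
Determined: t₆=3, t₈=9. The other variables each still have more than one consistent value. That makes 2.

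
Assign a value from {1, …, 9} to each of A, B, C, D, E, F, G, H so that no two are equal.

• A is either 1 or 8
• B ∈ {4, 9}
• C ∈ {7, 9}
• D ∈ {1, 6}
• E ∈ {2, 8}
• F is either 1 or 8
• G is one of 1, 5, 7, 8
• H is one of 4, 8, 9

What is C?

Among the 8 variables, 2 fits only E (and all 8 values in {1, 2, 4, 5, 6, 7, 8, 9} must be used), so E = 2.
Among the 7 still-open variables, 5 fits only G (and all 7 values in {1, 4, 5, 6, 7, 8, 9} must be used), so G = 5.
Among the 6 still-open variables, 6 fits only D (and all 6 values in {1, 4, 6, 7, 8, 9} must be used), so D = 6.
The 5 still-open variables together cover exactly {1, 4, 7, 8, 9} — 5 values for 5 variables — and 7 appears only in C's list, so C = 7.

7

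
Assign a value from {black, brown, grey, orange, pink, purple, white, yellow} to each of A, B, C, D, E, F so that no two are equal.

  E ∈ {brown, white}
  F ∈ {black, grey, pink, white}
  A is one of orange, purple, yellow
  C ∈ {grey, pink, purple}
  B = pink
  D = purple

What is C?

B has just one choice, so B = pink. Strike pink from C, F.
That leaves D = purple. Remove purple from A, C.
So C = grey.

grey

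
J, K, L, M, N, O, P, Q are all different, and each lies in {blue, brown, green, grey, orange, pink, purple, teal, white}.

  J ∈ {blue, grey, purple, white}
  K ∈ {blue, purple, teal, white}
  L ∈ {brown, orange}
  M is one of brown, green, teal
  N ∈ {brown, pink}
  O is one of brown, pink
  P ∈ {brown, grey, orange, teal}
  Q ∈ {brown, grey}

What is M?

green

N and O between them cover only {brown, pink} — a naked pair. Remove those values from L, M, P, Q.
L has just one choice, so L = orange. So P can't be orange.
Q has just one choice, so Q = grey. Strike grey from J, P.
P's domain is down to {teal}, so P = teal. Remove teal from K, M.
So M = green.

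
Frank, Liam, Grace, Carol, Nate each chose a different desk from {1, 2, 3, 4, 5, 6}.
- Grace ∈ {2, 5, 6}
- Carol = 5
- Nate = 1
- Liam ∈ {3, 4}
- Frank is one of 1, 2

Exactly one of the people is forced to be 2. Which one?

Frank

Carol must be 5 (only option left). Strike 5 from Grace.
Nate must be 1 (only option left). Remove 1 from Frank.
So 2 goes to Frank.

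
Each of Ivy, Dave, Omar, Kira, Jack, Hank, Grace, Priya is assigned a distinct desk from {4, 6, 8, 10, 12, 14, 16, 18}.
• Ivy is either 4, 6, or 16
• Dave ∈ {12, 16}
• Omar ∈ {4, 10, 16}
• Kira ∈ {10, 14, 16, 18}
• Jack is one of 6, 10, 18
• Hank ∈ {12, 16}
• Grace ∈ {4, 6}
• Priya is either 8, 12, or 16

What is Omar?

The 8 variables together cover exactly {4, 6, 8, 10, 12, 14, 16, 18} — 8 values for 8 variables — and 8 appears only in Priya's list, so Priya = 8.
The 7 still-open variables together cover exactly {4, 6, 10, 12, 14, 16, 18} — 7 values for 7 variables — and 14 appears only in Kira's list, so Kira = 14.
Among the 6 still-open variables, 18 fits only Jack (and all 6 values in {4, 6, 10, 12, 16, 18} must be used), so Jack = 18.
The 5 still-open variables together cover exactly {4, 6, 10, 12, 16} — 5 values for 5 variables — and 10 appears only in Omar's list, so Omar = 10.

10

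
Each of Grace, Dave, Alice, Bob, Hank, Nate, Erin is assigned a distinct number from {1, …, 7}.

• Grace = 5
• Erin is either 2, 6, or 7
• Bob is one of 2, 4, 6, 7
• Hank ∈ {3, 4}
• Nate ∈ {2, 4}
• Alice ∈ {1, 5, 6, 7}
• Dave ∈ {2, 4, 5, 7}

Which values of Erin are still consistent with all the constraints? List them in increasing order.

2, 6, 7

Grace has just one choice, so Grace = 5. So Dave, Alice can't be 5.
The 6 still-open variables together cover exactly {1, 2, 3, 4, 6, 7} — 6 values for 6 variables — and 1 appears only in Alice's list, so Alice = 1.
The 5 still-open variables together cover exactly {2, 3, 4, 6, 7} — 5 values for 5 variables — and 3 appears only in Hank's list, so Hank = 3.
No further eliminations apply; Erin can still be any of 2, 6, 7.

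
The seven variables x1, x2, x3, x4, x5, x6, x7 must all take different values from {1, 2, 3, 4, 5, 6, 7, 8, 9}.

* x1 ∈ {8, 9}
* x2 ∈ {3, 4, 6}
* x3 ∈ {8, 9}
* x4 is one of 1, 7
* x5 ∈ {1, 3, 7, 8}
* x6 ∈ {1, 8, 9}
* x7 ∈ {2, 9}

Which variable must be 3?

x5

The 2 variables x1 and x3 are confined to {8, 9}, which locks those values in; drop them from x5, x6, x7.
That leaves x6 = 1. Strike 1 from x4, x5.
x7's domain is down to {2}, so x7 = 2.
x4 must be 7 (only option left). Eliminate 7 elsewhere: x5.
So 3 goes to x5.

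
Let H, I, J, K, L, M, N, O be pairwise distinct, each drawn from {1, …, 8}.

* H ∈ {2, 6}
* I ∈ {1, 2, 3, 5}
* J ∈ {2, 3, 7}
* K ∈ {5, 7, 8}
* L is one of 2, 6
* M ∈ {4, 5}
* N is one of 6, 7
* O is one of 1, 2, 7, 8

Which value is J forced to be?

3

Among the 8 variables, 4 fits only M (and all 8 values in {1, 2, 3, 4, 5, 6, 7, 8} must be used), so M = 4.
H and L between them cover only {2, 6} — a naked pair. Remove those values from I, J, N, O.
N has just one choice, so N = 7. Remove 7 from J, K, O.
So J = 3.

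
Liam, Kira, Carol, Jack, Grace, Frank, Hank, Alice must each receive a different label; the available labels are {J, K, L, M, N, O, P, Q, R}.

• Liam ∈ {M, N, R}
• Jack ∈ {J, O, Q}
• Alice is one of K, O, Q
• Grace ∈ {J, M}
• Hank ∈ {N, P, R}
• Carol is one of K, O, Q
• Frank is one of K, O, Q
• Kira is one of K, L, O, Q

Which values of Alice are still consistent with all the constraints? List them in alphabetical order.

K, O, Q

The 3 variables Carol, Frank, Alice are confined to {K, O, Q}, which locks those values in; drop them from Kira, Jack.
That leaves Kira = L.
Jack's domain is down to {J}, so Jack = J. So Grace can't be J.
That leaves Grace = M. So Liam can't be M.
No further eliminations apply; Alice can still be any of K, O, Q.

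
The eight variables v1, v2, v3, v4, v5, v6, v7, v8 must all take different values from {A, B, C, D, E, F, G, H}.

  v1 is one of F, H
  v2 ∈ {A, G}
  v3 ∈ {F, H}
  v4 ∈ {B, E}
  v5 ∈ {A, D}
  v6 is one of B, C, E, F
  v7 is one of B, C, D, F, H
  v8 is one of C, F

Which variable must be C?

Among the 8 variables, G fits only v2 (and all 8 values in {A, B, C, D, E, F, G, H} must be used), so v2 = G.
Among the 7 still-open variables, A fits only v5 (and all 7 values in {A, B, C, D, E, F, H} must be used), so v5 = A.
The 6 still-open variables draw from only 6 values {B, C, D, E, F, H}, so each is used; only v7 can be D, hence v7 = D.
v1 and v3 share exactly the 2 values {F, H}; by pigeonhole those values go to them, so strike F, H from v6, v8.
So C goes to v8.

v8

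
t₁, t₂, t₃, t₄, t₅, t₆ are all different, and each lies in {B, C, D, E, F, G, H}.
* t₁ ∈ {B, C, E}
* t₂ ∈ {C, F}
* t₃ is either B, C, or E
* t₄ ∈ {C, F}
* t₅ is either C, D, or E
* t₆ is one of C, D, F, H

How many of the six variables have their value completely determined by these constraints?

Among the 6 variables, H fits only t₆ (and all 6 values in {B, C, D, E, F, H} must be used), so t₆ = H.
Among the 5 still-open variables, D fits only t₅ (and all 5 values in {B, C, D, E, F} must be used), so t₅ = D.
t₂ and t₄ between them cover only {C, F} — a naked pair. Remove those values from t₁, t₃.
Determined: t₅=D, t₆=H. The other variables each still have more than one consistent value. That makes 2.

2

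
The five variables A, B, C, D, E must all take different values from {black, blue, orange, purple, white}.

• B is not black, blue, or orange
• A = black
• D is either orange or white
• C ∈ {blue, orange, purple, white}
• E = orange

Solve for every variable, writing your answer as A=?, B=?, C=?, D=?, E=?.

A=black, B=purple, C=blue, D=white, E=orange

A has just one choice, so A = black.
E has just one choice, so E = orange. Eliminate orange elsewhere: C, D.
D's domain is down to {white}, so D = white. So B, C can't be white.
That leaves B = purple. Remove purple from C.
That leaves C = blue.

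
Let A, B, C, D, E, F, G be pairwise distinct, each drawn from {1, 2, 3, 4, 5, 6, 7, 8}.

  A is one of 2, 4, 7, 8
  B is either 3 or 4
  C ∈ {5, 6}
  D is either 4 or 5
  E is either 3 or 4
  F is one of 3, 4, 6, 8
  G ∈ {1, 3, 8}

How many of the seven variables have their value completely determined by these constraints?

B and E between them cover only {3, 4} — a naked pair. Remove those values from A, D, F, G.
That leaves D = 5. So C can't be 5.
C has just one choice, so C = 6. Strike 6 from F.
That leaves F = 8. Strike 8 from A, G.
That leaves G = 1.
Determined: C=6, D=5, F=8, G=1. The other variables each still have more than one consistent value. That makes 4.

4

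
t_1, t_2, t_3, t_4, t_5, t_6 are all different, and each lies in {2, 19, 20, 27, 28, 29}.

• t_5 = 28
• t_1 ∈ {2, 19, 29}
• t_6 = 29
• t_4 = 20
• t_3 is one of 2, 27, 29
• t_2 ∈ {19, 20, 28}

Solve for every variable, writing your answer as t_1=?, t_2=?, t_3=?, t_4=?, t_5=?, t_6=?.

t_1=2, t_2=19, t_3=27, t_4=20, t_5=28, t_6=29

t_4 has just one choice, so t_4 = 20. Strike 20 from t_2.
t_5 must be 28 (only option left). Remove 28 from t_2.
t_6 must be 29 (only option left). Remove 29 from t_1, t_3.
That leaves t_2 = 19. Eliminate 19 elsewhere: t_1.
That leaves t_1 = 2. Remove 2 from t_3.
t_3 must be 27 (only option left).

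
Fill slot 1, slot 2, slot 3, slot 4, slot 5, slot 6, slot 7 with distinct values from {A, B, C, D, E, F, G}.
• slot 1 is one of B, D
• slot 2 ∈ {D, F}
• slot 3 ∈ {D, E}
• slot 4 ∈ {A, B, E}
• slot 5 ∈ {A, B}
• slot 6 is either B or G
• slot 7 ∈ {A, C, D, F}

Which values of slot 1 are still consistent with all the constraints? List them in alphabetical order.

The 7 variables draw from only 7 values {A, B, C, D, E, F, G}, so each is used; only slot 7 can be C, hence slot 7 = C.
The 6 still-open variables together cover exactly {A, B, D, E, F, G} — 6 values for 6 variables — and F appears only in slot 2's list, so slot 2 = F.
The 5 still-open variables draw from only 5 values {A, B, D, E, G}, so each is used; only slot 6 can be G, hence slot 6 = G.
No further eliminations apply; slot 1 can still be any of B, D.

B, D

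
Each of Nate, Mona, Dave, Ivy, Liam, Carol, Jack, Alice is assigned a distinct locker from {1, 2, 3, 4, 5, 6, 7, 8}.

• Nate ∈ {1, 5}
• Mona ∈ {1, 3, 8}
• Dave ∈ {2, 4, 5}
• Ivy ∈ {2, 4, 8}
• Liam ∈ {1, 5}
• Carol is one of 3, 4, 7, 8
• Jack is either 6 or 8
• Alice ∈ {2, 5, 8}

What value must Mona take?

3

Among the 8 variables, 6 fits only Jack (and all 8 values in {1, 2, 3, 4, 5, 6, 7, 8} must be used), so Jack = 6.
Among the 7 still-open variables, 7 fits only Carol (and all 7 values in {1, 2, 3, 4, 5, 7, 8} must be used), so Carol = 7.
Among the 6 still-open variables, 3 fits only Mona (and all 6 values in {1, 2, 3, 4, 5, 8} must be used), so Mona = 3.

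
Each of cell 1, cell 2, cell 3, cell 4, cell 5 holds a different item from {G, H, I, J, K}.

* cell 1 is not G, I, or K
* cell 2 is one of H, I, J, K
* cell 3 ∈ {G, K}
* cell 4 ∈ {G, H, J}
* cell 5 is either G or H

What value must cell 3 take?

The 5 variables draw from only 5 values {G, H, I, J, K}, so each is used; only cell 2 can be I, hence cell 2 = I.
The 4 still-open variables draw from only 4 values {G, H, J, K}, so each is used; only cell 3 can be K, hence cell 3 = K.

K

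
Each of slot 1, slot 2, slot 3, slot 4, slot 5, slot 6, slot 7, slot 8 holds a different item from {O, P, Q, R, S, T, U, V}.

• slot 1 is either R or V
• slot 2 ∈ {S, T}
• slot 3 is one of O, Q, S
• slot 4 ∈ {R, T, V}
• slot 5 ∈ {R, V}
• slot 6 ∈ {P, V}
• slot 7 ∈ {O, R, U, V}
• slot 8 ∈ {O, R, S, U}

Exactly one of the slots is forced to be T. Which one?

slot 4

The 8 variables together cover exactly {O, P, Q, R, S, T, U, V} — 8 values for 8 variables — and P appears only in slot 6's list, so slot 6 = P.
Among the 7 still-open variables, Q fits only slot 3 (and all 7 values in {O, Q, R, S, T, U, V} must be used), so slot 3 = Q.
slot 1 and slot 5 share exactly the 2 values {R, V}; by pigeonhole those values go to them, so strike R, V from slot 4, slot 7, slot 8.
So T goes to slot 4.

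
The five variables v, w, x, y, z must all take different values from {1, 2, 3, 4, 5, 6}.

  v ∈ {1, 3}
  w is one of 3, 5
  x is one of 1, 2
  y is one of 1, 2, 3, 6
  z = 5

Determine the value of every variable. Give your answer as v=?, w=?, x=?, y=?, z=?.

z's domain is down to {5}, so z = 5. So w can't be 5.
w has just one choice, so w = 3. Eliminate 3 elsewhere: v, y.
That leaves v = 1. Strike 1 from x, y.
That leaves x = 2. So y can't be 2.
y must be 6 (only option left).

v=1, w=3, x=2, y=6, z=5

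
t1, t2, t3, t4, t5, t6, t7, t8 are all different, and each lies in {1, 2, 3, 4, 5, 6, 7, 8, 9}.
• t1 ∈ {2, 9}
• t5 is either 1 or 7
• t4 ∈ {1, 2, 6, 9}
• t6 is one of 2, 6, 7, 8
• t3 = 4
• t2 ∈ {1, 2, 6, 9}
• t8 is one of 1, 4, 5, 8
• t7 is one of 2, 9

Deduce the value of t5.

t3's domain is down to {4}, so t3 = 4. Remove 4 from t8.
The 7 still-open variables together cover exactly {1, 2, 5, 6, 7, 8, 9} — 7 values for 7 variables — and 5 appears only in t8's list, so t8 = 5.
The 6 still-open variables draw from only 6 values {1, 2, 6, 7, 8, 9}, so each is used; only t6 can be 8, hence t6 = 8.
The 5 still-open variables together cover exactly {1, 2, 6, 7, 9} — 5 values for 5 variables — and 7 appears only in t5's list, so t5 = 7.

7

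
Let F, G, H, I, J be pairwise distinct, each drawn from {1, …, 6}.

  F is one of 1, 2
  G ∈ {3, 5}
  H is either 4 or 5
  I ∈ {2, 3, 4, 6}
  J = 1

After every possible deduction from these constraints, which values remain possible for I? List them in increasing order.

3, 4, 6

J must be 1 (only option left). Strike 1 from F.
F has just one choice, so F = 2. Strike 2 from I.
No further eliminations apply; I can still be any of 3, 4, 6.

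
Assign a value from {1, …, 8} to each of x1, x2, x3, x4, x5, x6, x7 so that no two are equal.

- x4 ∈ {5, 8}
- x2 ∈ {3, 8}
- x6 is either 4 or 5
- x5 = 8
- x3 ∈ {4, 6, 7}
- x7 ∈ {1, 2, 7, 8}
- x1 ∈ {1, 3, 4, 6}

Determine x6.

x5 has just one choice, so x5 = 8. Strike 8 from x2, x4, x7.
x2 must be 3 (only option left). So x1 can't be 3.
That leaves x4 = 5. So x6 can't be 5.
So x6 = 4.

4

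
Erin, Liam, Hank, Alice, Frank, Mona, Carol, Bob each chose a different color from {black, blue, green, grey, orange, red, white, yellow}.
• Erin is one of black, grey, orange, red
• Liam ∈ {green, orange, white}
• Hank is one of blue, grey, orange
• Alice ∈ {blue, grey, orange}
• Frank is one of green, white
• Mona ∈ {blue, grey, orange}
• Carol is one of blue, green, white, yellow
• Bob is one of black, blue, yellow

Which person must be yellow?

The 8 variables together cover exactly {black, blue, green, grey, orange, red, white, yellow} — 8 values for 8 variables — and red appears only in Erin's list, so Erin = red.
The 7 still-open variables draw from only 7 values {black, blue, green, grey, orange, white, yellow}, so each is used; only Bob can be black, hence Bob = black.
Among the 6 still-open variables, yellow fits only Carol (and all 6 values in {blue, green, grey, orange, white, yellow} must be used), so Carol = yellow.

Carol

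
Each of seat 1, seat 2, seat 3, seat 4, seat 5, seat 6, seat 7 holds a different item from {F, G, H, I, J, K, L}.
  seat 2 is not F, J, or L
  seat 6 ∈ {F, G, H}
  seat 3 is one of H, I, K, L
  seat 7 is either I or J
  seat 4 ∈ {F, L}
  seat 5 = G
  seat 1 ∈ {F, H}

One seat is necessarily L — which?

seat 5 must be G (only option left). Strike G from seat 2, seat 6.
The 6 still-open variables together cover exactly {F, H, I, J, K, L} — 6 values for 6 variables — and J appears only in seat 7's list, so seat 7 = J.
seat 1 and seat 6 between them cover only {F, H} — a naked pair. Remove those values from seat 2, seat 3, seat 4.
So L goes to seat 4.

seat 4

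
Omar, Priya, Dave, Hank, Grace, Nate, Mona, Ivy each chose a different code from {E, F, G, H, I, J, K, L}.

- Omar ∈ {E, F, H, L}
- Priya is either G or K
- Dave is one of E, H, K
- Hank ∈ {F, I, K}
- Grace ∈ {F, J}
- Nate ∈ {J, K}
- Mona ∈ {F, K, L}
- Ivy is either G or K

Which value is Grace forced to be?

The 8 variables together cover exactly {E, F, G, H, I, J, K, L} — 8 values for 8 variables — and I appears only in Hank's list, so Hank = I.
The 2 variables Priya and Ivy are confined to {G, K}, which locks those values in; drop them from Dave, Nate, Mona.
Nate's domain is down to {J}, so Nate = J. Eliminate J elsewhere: Grace.
So Grace = F.

F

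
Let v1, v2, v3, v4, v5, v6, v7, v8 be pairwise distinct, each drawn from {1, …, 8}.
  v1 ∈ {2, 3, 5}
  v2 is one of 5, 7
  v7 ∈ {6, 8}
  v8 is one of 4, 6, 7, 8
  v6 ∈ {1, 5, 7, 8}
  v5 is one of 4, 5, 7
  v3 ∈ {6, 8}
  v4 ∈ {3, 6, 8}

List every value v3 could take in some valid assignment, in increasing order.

The 8 variables together cover exactly {1, 2, 3, 4, 5, 6, 7, 8} — 8 values for 8 variables — and 1 appears only in v6's list, so v6 = 1.
Among the 7 still-open variables, 2 fits only v1 (and all 7 values in {2, 3, 4, 5, 6, 7, 8} must be used), so v1 = 2.
The 6 still-open variables together cover exactly {3, 4, 5, 6, 7, 8} — 6 values for 6 variables — and 3 appears only in v4's list, so v4 = 3.
The 2 variables v3 and v7 are confined to {6, 8}, which locks those values in; drop them from v8.
No further eliminations apply; v3 can still be any of 6, 8.

6, 8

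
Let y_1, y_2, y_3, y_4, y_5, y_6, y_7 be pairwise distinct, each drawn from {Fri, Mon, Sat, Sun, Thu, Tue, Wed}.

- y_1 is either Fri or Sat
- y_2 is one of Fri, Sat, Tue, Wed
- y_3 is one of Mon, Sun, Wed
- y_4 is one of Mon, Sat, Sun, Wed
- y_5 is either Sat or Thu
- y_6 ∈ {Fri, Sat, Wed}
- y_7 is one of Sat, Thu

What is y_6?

The 7 variables together cover exactly {Fri, Mon, Sat, Sun, Thu, Tue, Wed} — 7 values for 7 variables — and Tue appears only in y_2's list, so y_2 = Tue.
y_5 and y_7 share exactly the 2 values {Sat, Thu}; by pigeonhole those values go to them, so strike Sat, Thu from y_1, y_4, y_6.
y_1's domain is down to {Fri}, so y_1 = Fri. Remove Fri from y_6.
So y_6 = Wed.

Wed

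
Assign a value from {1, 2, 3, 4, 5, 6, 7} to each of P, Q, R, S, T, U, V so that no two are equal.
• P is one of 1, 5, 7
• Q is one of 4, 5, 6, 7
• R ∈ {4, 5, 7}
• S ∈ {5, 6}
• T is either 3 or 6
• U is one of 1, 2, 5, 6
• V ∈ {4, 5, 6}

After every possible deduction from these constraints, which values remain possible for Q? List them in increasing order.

Among the 7 variables, 2 fits only U (and all 7 values in {1, 2, 3, 4, 5, 6, 7} must be used), so U = 2.
The 6 still-open variables draw from only 6 values {1, 3, 4, 5, 6, 7}, so each is used; only P can be 1, hence P = 1.
The 5 still-open variables together cover exactly {3, 4, 5, 6, 7} — 5 values for 5 variables — and 3 appears only in T's list, so T = 3.
No further eliminations apply; Q can still be any of 4, 5, 6, 7.

4, 5, 6, 7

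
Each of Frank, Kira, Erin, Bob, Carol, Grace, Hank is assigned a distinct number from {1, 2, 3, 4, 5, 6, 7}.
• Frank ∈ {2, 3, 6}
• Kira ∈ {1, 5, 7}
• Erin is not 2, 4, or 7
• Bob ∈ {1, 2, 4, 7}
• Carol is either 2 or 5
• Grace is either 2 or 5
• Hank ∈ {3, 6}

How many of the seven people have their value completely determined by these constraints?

The 7 variables together cover exactly {1, 2, 3, 4, 5, 6, 7} — 7 values for 7 variables — and 4 appears only in Bob's list, so Bob = 4.
The 6 still-open variables together cover exactly {1, 2, 3, 5, 6, 7} — 6 values for 6 variables — and 7 appears only in Kira's list, so Kira = 7.
The 5 still-open variables together cover exactly {1, 2, 3, 5, 6} — 5 values for 5 variables — and 1 appears only in Erin's list, so Erin = 1.
Carol and Grace between them cover only {2, 5} — a naked pair. Remove those values from Frank.
Determined: Kira=7, Erin=1, Bob=4. The other people each still have more than one consistent value. That makes 3.

3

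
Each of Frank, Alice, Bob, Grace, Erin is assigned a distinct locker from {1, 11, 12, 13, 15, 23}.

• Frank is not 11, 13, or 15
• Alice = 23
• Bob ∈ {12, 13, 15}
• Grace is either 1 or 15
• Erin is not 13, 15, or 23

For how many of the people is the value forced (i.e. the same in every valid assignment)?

1

Alice must be 23 (only option left). Eliminate 23 elsewhere: Frank.
Determined: Alice=23. The other people each still have more than one consistent value. That makes 1.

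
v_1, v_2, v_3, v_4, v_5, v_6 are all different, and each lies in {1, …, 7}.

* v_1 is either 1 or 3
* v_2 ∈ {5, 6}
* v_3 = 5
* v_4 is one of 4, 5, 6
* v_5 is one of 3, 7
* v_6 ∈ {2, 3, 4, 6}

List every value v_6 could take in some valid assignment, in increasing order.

2, 3

v_3 must be 5 (only option left). Remove 5 from v_2, v_4.
That leaves v_2 = 6. Strike 6 from v_4, v_6.
v_4's domain is down to {4}, so v_4 = 4. Remove 4 from v_6.
No further eliminations apply; v_6 can still be any of 2, 3.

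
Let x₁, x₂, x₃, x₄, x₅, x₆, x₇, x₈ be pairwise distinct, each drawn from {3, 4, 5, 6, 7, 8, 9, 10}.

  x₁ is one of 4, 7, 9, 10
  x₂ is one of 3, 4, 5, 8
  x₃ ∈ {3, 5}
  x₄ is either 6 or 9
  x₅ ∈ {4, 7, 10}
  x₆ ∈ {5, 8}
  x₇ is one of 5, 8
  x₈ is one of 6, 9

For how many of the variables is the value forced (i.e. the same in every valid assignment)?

2

The 2 variables x₄ and x₈ are confined to {6, 9}, which locks those values in; drop them from x₁.
The 2 variables x₆ and x₇ are confined to {5, 8}, which locks those values in; drop them from x₂, x₃.
x₃ has just one choice, so x₃ = 3. Eliminate 3 elsewhere: x₂.
x₂ has just one choice, so x₂ = 4. Strike 4 from x₁, x₅.
Determined: x₂=4, x₃=3. The other variables each still have more than one consistent value. That makes 2.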